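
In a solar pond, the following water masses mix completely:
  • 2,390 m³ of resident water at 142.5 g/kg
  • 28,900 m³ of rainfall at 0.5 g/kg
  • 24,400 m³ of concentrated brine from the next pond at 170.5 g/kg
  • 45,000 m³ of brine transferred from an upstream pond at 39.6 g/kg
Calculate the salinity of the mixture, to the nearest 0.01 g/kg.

62.54 g/kg

Total salt / total volume:
salt = 2,390×142.5 + 28,900×0.5 + 24,400×170.5 + 45,000×39.6 = 340,575 + 14,450 + 4,160,200 + 1,782,000 = 6,297,225
volume = 2,390 + 28,900 + 24,400 + 45,000 = 100,690 m³
S = 6,297,225 / 100,690 = 62.5407 g/kg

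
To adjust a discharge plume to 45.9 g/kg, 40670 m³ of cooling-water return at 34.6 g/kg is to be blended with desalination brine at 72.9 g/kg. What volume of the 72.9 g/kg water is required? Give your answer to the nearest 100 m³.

Salt balance: 40,670×34.6 + V×72.9 = (40,670+V)×45.9
1,407,182 + 72.9V = 1,866,753 + 45.9V
459,571 = 27V
V = 17,021.15 m³

17000 m³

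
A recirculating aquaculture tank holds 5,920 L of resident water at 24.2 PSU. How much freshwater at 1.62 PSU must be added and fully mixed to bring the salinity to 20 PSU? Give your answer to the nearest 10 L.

Salt balance: 5,920×24.2 + V×1.62 = (5,920+V)×20
143,264 + 1.62V = 118,400 + 20V
24,864 = 18.38V
V = 1,352.77 L

1350 L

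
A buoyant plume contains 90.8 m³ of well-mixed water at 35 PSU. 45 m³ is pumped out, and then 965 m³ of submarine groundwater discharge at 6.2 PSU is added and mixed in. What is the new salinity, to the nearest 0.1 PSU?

Remaining after removal: 45.8 m³ at 35 PSU (salt = 1,603)
After addition: salt = 1,603 + 965×6.2 = 7,586; volume = 1,010.8 m³
S = 7,586 / 1,010.8 = 7.5049 PSU

7.5 PSU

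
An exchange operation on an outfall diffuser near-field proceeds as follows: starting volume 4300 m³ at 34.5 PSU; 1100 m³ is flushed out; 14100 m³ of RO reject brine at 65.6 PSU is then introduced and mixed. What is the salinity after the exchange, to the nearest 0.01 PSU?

Remaining after removal: 3,200 m³ at 34.5 PSU (salt = 110,400)
After addition: salt = 110,400 + 14,100×65.6 = 1,035,360; volume = 17,300 m³
S = 1,035,360 / 17,300 = 59.8474 PSU

59.85 PSU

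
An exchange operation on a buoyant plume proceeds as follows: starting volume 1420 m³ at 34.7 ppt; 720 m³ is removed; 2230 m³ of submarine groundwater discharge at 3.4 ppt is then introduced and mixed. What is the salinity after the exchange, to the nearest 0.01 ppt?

Remaining after removal: 700 m³ at 34.7 ppt (salt = 24,290)
After addition: salt = 24,290 + 2,230×3.4 = 31,872; volume = 2,930 m³
S = 31,872 / 2,930 = 10.8778 ppt

10.88 ppt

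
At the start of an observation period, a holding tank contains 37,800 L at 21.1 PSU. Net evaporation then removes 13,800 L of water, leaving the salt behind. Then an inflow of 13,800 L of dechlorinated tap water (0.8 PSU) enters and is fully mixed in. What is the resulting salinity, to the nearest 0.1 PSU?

21.4 PSU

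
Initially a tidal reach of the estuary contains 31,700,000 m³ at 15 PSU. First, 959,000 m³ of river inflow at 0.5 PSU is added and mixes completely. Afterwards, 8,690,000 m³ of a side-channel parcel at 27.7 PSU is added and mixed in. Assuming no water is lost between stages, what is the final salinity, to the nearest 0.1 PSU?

17.3 PSU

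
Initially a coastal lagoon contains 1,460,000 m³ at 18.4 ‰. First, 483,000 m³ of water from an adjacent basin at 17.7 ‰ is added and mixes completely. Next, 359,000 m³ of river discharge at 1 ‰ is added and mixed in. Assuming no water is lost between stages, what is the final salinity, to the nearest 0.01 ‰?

Conserving salt mass:
Initial salt = 1,460,000×18.4 = 26,864,000
After stage 1: salt = 26,864,000 + 483,000×17.7 = 35,413,100; volume = 1,943,000 m³; S = 18.226 ‰
After stage 2: salt = 35,413,100 + 359,000×1 = 35,772,100; volume = 2,302,000 m³
S = 35,772,100 / 2,302,000 = 15.5396 ‰

15.54 ‰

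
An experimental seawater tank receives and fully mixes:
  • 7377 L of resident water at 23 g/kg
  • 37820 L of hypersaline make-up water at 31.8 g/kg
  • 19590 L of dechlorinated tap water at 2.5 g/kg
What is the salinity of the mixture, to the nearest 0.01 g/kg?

21.94 g/kg

Mass of salt is conserved:
salt = 7,377×23 + 37,820×31.8 + 19,590×2.5 = 169,671 + 1,202,676 + 48,975 = 1,421,322
volume = 7,377 + 37,820 + 19,590 = 64,787 L
S = 1,421,322 / 64,787 = 21.9384 g/kg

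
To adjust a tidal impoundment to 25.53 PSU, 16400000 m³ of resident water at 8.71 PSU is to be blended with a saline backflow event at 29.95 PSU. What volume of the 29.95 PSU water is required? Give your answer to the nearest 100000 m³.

Salt balance: 16,400,000×8.71 + V×29.95 = (16,400,000+V)×25.53
142,844,000 + 29.95V = 418,692,000 + 25.53V
275,848,000 = 4.42V
V = 62,409,049.77 m³

62400000 m³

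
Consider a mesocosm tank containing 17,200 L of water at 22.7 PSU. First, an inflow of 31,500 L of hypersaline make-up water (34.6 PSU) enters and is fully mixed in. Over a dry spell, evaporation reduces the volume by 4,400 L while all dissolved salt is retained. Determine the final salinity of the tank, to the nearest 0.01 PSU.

33.42 PSU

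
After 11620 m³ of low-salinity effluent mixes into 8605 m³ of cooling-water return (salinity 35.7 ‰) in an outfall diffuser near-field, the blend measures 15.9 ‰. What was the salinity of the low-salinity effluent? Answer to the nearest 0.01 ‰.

Salt balance: 8,605×35.7 + 11,620×S = 20,225×15.9
307,198.5 + 11,620·S = 321,577.5
S = (321,577.5 − 307,198.5) / 11,620 = 1.2374 ‰

1.24 ‰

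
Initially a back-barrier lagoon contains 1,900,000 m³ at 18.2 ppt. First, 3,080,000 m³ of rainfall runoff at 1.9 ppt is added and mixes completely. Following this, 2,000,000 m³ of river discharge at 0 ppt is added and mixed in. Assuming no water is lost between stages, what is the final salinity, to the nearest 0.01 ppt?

5.79 ppt

Total salt / total volume:
Initial salt = 1,900,000×18.2 = 34,580,000
After stage 1: salt = 34,580,000 + 3,080,000×1.9 = 40,432,000; volume = 4,980,000 m³; S = 8.119 ppt
After stage 2: salt = 40,432,000 + 2,000,000×0 = 40,432,000; volume = 6,980,000 m³
S = 40,432,000 / 6,980,000 = 5.7926 ppt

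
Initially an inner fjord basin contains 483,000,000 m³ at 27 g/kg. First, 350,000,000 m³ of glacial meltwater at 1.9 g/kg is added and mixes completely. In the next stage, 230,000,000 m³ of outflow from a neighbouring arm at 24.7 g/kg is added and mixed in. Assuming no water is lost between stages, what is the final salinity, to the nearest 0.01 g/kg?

18.24 g/kg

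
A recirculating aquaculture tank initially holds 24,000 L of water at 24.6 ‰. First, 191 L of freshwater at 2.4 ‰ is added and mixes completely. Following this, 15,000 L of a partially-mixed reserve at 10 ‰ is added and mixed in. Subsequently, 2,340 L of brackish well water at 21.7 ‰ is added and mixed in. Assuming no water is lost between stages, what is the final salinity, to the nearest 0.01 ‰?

By conservation of dissolved salt,
Initial salt = 24,000×24.6 = 590,400
After stage 1: salt = 590,400 + 191×2.4 = 590,858.4; volume = 24,191 L; S = 24.425 ‰
After stage 2: salt = 590,858.4 + 15,000×10 = 740,858.4; volume = 39,191 L; S = 18.904 ‰
After stage 3: salt = 740,858.4 + 2,340×21.7 = 791,636.4; volume = 41,531 L
S = 791,636.4 / 41,531 = 19.0613 ‰

19.06 ‰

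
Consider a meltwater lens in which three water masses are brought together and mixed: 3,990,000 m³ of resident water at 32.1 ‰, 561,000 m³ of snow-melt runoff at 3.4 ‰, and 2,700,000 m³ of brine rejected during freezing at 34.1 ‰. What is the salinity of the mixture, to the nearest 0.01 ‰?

Total salt / total volume:
salt = 3,990,000×32.1 + 561,000×3.4 + 2,700,000×34.1 = 128,079,000 + 1,907,400 + 92,070,000 = 222,056,400
volume = 3,990,000 + 561,000 + 2,700,000 = 7,251,000 m³
S = 222,056,400 / 7,251,000 = 30.6242 ‰

30.62 ‰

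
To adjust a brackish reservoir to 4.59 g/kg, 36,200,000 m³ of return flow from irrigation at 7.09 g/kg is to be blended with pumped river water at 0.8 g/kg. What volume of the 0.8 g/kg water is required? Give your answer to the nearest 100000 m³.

23900000 m³

Salt balance: 36,200,000×7.09 + V×0.8 = (36,200,000+V)×4.59
256,658,000 + 0.8V = 166,158,000 + 4.59V
90,500,000 = 3.79V
V = 23,878,627.97 m³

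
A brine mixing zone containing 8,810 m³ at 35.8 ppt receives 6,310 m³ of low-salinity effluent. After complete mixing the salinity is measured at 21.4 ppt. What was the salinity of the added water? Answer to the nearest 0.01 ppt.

Salt balance: 8,810×35.8 + 6,310×S = 15,120×21.4
315,398 + 6,310·S = 323,568
S = (323,568 − 315,398) / 6,310 = 1.2948 ppt

1.29 ppt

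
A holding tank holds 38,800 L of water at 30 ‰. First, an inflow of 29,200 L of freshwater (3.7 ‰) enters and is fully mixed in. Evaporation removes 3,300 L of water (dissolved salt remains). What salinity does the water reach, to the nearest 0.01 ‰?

19.66 ‰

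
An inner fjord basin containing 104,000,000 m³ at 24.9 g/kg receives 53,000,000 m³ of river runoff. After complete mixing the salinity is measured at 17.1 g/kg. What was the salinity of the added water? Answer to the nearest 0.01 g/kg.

1.79 g/kg

Salt balance: 104,000,000×24.9 + 53,000,000×S = 157,000,000×17.1
2,589,600,000 + 53,000,000·S = 2,684,700,000
S = (2,684,700,000 − 2,589,600,000) / 53,000,000 = 1.7943 g/kg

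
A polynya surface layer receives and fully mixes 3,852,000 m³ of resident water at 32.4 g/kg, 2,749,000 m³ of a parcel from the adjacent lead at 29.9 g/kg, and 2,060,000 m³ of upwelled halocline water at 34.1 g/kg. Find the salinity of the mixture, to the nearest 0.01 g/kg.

32.01 g/kg

Total salt / total volume:
salt = 3,852,000×32.4 + 2,749,000×29.9 + 2,060,000×34.1 = 124,804,800 + 82,195,100 + 70,246,000 = 277,245,900
volume = 3,852,000 + 2,749,000 + 2,060,000 = 8,661,000 m³
S = 277,245,900 / 8,661,000 = 32.0108 g/kg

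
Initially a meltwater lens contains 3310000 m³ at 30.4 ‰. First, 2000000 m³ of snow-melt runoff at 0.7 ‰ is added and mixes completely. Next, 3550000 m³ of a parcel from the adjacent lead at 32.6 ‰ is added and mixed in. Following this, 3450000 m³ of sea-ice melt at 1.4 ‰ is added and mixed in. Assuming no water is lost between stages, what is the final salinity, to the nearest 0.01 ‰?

Weighted by volume,
Initial salt = 3,310,000×30.4 = 100,624,000
After stage 1: salt = 100,624,000 + 2,000,000×0.7 = 102,024,000; volume = 5,310,000 m³; S = 19.214 ‰
After stage 2: salt = 102,024,000 + 3,550,000×32.6 = 217,754,000; volume = 8,860,000 m³; S = 24.577 ‰
After stage 3: salt = 217,754,000 + 3,450,000×1.4 = 222,584,000; volume = 12,310,000 m³
S = 222,584,000 / 12,310,000 = 18.0816 ‰

18.08 ‰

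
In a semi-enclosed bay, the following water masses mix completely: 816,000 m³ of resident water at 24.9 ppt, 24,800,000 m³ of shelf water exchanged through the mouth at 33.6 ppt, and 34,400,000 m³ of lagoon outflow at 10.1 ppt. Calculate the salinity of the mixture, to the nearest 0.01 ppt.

20.01 ppt

Weighted by volume,
salt = 816,000×24.9 + 24,800,000×33.6 + 34,400,000×10.1 = 20,318,400 + 833,280,000 + 347,440,000 = 1,201,038,400
volume = 816,000 + 24,800,000 + 34,400,000 = 60,016,000 m³
S = 1,201,038,400 / 60,016,000 = 20.012 ppt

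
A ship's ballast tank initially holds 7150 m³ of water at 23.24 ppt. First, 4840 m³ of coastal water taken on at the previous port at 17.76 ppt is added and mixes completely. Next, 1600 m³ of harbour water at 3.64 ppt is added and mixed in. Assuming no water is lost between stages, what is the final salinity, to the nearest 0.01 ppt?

18.98 ppt

Conserving salt mass:
Initial salt = 7,150×23.24 = 166,166
After stage 1: salt = 166,166 + 4,840×17.76 = 252,124.4; volume = 11,990 m³; S = 21.028 ppt
After stage 2: salt = 252,124.4 + 1,600×3.64 = 257,948.4; volume = 13,590 m³
S = 257,948.4 / 13,590 = 18.9808 ppt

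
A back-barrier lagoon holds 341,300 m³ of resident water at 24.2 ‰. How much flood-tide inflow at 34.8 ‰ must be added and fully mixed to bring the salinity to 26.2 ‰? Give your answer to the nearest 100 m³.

79400 m³

Salt balance: 341,300×24.2 + V×34.8 = (341,300+V)×26.2
8,259,460 + 34.8V = 8,942,060 + 26.2V
682,600 = 8.6V
V = 79,372.09 m³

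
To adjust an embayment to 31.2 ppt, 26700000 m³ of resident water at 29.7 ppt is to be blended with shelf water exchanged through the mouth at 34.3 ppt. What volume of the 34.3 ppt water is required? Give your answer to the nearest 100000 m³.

Salt balance: 26,700,000×29.7 + V×34.3 = (26,700,000+V)×31.2
792,990,000 + 34.3V = 833,040,000 + 31.2V
40,050,000 = 3.1V
V = 12,919,354.84 m³

12900000 m³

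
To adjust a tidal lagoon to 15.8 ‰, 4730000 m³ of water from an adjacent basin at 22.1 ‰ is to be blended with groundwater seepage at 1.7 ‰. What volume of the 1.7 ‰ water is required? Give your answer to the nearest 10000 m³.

Salt balance: 4,730,000×22.1 + V×1.7 = (4,730,000+V)×15.8
104,533,000 + 1.7V = 74,734,000 + 15.8V
29,799,000 = 14.1V
V = 2,113,404.26 m³

2110000 m³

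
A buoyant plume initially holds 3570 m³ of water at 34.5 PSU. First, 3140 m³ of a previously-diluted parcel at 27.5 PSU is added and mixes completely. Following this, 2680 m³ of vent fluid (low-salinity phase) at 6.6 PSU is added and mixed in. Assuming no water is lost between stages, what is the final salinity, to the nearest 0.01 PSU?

24.20 PSU

Conserving salt mass:
Initial salt = 3,570×34.5 = 123,165
After stage 1: salt = 123,165 + 3,140×27.5 = 209,515; volume = 6,710 m³; S = 31.224 PSU
After stage 2: salt = 209,515 + 2,680×6.6 = 227,203; volume = 9,390 m³
S = 227,203 / 9,390 = 24.1963 PSU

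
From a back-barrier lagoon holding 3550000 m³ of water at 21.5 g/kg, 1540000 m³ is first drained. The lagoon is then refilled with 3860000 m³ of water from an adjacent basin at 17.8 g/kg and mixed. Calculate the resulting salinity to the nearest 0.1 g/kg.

Remaining after removal: 2,010,000 m³ at 21.5 g/kg (salt = 43,215,000)
After addition: salt = 43,215,000 + 3,860,000×17.8 = 111,923,000; volume = 5,870,000 m³
S = 111,923,000 / 5,870,000 = 19.067 g/kg

19.1 g/kg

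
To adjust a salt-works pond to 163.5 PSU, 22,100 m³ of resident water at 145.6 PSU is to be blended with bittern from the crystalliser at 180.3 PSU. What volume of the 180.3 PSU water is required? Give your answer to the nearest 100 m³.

Salt balance: 22,100×145.6 + V×180.3 = (22,100+V)×163.5
3,217,760 + 180.3V = 3,613,350 + 163.5V
395,590 = 16.8V
V = 23,547.02 m³

23500 m³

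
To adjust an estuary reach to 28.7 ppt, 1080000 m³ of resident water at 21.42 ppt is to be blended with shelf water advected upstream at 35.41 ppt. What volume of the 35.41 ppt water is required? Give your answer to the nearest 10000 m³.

Salt balance: 1,080,000×21.42 + V×35.41 = (1,080,000+V)×28.7
23,133,600 + 35.41V = 30,996,000 + 28.7V
7,862,400 = 6.71V
V = 1,171,743.67 m³

1170000 m³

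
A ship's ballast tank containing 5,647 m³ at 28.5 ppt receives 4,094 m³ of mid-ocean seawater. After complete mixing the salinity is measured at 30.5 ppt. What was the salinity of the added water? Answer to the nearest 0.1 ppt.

33.3 ppt

Salt balance: 5,647×28.5 + 4,094×S = 9,741×30.5
160,939.5 + 4,094·S = 297,100.5
S = (297,100.5 − 160,939.5) / 4,094 = 33.2587 ppt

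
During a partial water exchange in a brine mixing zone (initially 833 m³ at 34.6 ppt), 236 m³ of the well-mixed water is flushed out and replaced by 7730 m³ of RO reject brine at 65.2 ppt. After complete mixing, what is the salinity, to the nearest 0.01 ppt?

63.01 ppt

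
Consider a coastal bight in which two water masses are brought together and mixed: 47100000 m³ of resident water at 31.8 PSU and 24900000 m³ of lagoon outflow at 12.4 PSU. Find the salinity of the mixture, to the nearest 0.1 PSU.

25.1 PSU

Salt balance:
salt = 47,100,000×31.8 + 24,900,000×12.4 = 1,497,780,000 + 308,760,000 = 1,806,540,000
volume = 47,100,000 + 24,900,000 = 72,000,000 m³
S = 1,806,540,000 / 72,000,000 = 25.091 PSU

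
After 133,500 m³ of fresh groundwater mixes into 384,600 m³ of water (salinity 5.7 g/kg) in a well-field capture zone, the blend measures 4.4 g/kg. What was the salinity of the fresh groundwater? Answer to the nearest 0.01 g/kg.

0.65 g/kg

Salt balance: 384,600×5.7 + 133,500×S = 518,100×4.4
2,192,220 + 133,500·S = 2,279,640
S = (2,279,640 − 2,192,220) / 133,500 = 0.6548 g/kg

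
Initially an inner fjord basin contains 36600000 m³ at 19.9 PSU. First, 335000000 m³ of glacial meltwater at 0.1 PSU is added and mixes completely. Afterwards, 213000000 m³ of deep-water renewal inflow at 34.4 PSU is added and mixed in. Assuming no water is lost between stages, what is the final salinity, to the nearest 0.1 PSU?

Salt balance:
Initial salt = 36,600,000×19.9 = 728,340,000
After stage 1: salt = 728,340,000 + 335,000,000×0.1 = 761,840,000; volume = 371,600,000 m³; S = 2.05 PSU
After stage 2: salt = 761,840,000 + 213,000,000×34.4 = 8,089,040,000; volume = 584,600,000 m³
S = 8,089,040,000 / 584,600,000 = 13.8369 PSU

13.8 PSU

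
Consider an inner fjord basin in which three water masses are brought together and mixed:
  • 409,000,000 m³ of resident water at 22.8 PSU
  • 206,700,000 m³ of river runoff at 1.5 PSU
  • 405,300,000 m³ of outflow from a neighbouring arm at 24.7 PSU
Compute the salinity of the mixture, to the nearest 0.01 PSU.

19.24 PSU

Total salt / total volume:
salt = 409,000,000×22.8 + 206,700,000×1.5 + 405,300,000×24.7 = 9,325,200,000 + 310,050,000 + 10,010,910,000 = 19,646,160,000
volume = 409,000,000 + 206,700,000 + 405,300,000 = 1,021,000,000 m³
S = 19,646,160,000 / 1,021,000,000 = 19.2421 PSU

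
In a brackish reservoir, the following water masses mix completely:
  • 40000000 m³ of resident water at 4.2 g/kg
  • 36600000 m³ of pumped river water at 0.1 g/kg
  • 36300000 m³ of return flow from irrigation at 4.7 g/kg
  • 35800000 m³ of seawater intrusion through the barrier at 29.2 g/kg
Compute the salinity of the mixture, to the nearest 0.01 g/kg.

9.33 g/kg

Salt balance:
salt = 40,000,000×4.2 + 36,600,000×0.1 + 36,300,000×4.7 + 35,800,000×29.2 = 168,000,000 + 3,660,000 + 170,610,000 + 1,045,360,000 = 1,387,630,000
volume = 40,000,000 + 36,600,000 + 36,300,000 + 35,800,000 = 148,700,000 m³
S = 1,387,630,000 / 148,700,000 = 9.3317 g/kg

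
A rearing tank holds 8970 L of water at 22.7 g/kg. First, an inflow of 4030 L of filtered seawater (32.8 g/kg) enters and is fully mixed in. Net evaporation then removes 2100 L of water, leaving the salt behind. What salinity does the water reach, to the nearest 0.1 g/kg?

30.8 g/kg

After mixing: salt = 8,970×22.7 + 4,030×32.8 = 335,803; volume = 13,000 L
After evaporation: salt unchanged = 335,803; volume = 13,000 − 2,100 = 10,900 L
S = 335,803 / 10,900 = 30.8076 g/kg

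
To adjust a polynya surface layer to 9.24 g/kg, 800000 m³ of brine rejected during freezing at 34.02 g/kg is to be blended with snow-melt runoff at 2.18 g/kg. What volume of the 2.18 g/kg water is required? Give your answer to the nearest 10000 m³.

2810000 m³

Salt balance: 800,000×34.02 + V×2.18 = (800,000+V)×9.24
27,216,000 + 2.18V = 7,392,000 + 9.24V
19,824,000 = 7.06V
V = 2,807,932.01 m³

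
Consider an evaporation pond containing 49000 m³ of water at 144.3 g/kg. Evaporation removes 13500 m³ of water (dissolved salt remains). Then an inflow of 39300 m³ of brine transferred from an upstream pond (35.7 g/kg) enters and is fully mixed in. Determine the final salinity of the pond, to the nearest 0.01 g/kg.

After evaporation: salt = 49,000×144.3 = 7,070,700; volume = 49,000 − 13,500 = 35,500 m³
After mixing: salt = 7,070,700 + 39,300×35.7 = 8,473,710; volume = 35,500 + 39,300 = 74,800 m³
S = 8,473,710 / 74,800 = 113.2849 g/kg

113.28 g/kg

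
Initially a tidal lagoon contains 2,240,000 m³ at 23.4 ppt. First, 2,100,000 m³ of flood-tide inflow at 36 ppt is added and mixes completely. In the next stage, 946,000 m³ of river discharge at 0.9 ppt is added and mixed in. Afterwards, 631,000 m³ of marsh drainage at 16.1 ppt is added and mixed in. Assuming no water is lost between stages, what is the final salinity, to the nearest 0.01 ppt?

Mass of salt is conserved:
Initial salt = 2,240,000×23.4 = 52,416,000
After stage 1: salt = 52,416,000 + 2,100,000×36 = 128,016,000; volume = 4,340,000 m³; S = 29.497 ppt
After stage 2: salt = 128,016,000 + 946,000×0.9 = 128,867,400; volume = 5,286,000 m³; S = 24.379 ppt
After stage 3: salt = 128,867,400 + 631,000×16.1 = 139,026,500; volume = 5,917,000 m³
S = 139,026,500 / 5,917,000 = 23.4961 ppt

23.50 ppt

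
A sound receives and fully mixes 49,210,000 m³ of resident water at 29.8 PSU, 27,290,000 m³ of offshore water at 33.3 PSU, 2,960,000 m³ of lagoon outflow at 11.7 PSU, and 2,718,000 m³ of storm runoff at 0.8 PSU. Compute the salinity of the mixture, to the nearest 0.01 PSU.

29.35 PSU

Total salt / total volume:
salt = 49,210,000×29.8 + 27,290,000×33.3 + 2,960,000×11.7 + 2,718,000×0.8 = 1,466,458,000 + 908,757,000 + 34,632,000 + 2,174,400 = 2,412,021,400
volume = 49,210,000 + 27,290,000 + 2,960,000 + 2,718,000 = 82,178,000 m³
S = 2,412,021,400 / 82,178,000 = 29.3512 PSU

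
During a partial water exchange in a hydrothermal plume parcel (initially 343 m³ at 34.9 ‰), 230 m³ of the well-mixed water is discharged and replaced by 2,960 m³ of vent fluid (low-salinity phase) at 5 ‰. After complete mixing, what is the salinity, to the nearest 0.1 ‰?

Remaining after removal: 113 m³ at 34.9 ‰ (salt = 3,943.7)
After addition: salt = 3,943.7 + 2,960×5 = 18,743.7; volume = 3,073 m³
S = 18,743.7 / 3,073 = 6.0995 ‰

6.1 ‰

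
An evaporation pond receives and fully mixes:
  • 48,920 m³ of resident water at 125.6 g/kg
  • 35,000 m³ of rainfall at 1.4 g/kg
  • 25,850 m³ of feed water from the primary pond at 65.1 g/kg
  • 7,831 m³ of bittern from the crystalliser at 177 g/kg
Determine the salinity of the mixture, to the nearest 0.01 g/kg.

Conserving salt mass:
salt = 48,920×125.6 + 35,000×1.4 + 25,850×65.1 + 7,831×177 = 6,144,352 + 49,000 + 1,682,835 + 1,386,087 = 9,262,274
volume = 48,920 + 35,000 + 25,850 + 7,831 = 117,601 m³
S = 9,262,274 / 117,601 = 78.7602 g/kg

78.76 g/kg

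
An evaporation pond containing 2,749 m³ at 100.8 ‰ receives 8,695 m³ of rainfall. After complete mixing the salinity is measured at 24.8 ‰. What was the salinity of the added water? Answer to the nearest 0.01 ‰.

Salt balance: 2,749×100.8 + 8,695×S = 11,444×24.8
277,099.2 + 8,695·S = 283,811.2
S = (283,811.2 − 277,099.2) / 8,695 = 0.7719 ‰

0.77 ‰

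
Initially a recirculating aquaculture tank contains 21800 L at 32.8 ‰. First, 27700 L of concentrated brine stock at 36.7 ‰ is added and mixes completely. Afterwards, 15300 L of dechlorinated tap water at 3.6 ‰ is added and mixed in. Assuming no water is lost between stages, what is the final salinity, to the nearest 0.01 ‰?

27.57 ‰

Salt balance:
Initial salt = 21,800×32.8 = 715,040
After stage 1: salt = 715,040 + 27,700×36.7 = 1,731,630; volume = 49,500 L; S = 34.982 ‰
After stage 2: salt = 1,731,630 + 15,300×3.6 = 1,786,710; volume = 64,800 L
S = 1,786,710 / 64,800 = 27.5727 ‰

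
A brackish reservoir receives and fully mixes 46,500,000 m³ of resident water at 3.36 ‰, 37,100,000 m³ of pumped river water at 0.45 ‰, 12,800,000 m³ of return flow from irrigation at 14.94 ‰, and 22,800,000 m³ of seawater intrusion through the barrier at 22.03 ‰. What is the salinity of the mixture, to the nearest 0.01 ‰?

Salt balance:
salt = 46,500,000×3.36 + 37,100,000×0.45 + 12,800,000×14.94 + 22,800,000×22.03 = 156,240,000 + 16,695,000 + 191,232,000 + 502,284,000 = 866,451,000
volume = 46,500,000 + 37,100,000 + 12,800,000 + 22,800,000 = 119,200,000 m³
S = 866,451,000 / 119,200,000 = 7.2689 ‰

7.27 ‰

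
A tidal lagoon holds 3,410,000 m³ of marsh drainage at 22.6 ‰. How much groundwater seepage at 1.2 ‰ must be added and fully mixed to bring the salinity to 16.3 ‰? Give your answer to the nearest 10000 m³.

1420000 m³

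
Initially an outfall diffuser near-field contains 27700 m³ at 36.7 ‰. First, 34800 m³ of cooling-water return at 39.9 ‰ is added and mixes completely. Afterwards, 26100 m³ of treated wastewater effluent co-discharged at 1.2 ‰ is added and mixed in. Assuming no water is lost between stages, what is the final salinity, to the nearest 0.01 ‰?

Weighted by volume,
Initial salt = 27,700×36.7 = 1,016,590
After stage 1: salt = 1,016,590 + 34,800×39.9 = 2,405,110; volume = 62,500 m³; S = 38.482 ‰
After stage 2: salt = 2,405,110 + 26,100×1.2 = 2,436,430; volume = 88,600 m³
S = 2,436,430 / 88,600 = 27.4992 ‰

27.50 ‰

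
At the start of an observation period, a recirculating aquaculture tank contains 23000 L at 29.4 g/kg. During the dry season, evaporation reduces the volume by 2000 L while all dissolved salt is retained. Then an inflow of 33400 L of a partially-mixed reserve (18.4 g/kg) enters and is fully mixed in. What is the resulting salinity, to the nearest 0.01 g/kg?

23.73 g/kg

After evaporation: salt = 23,000×29.4 = 676,200; volume = 23,000 − 2,000 = 21,000 L
After mixing: salt = 676,200 + 33,400×18.4 = 1,290,760; volume = 21,000 + 33,400 = 54,400 L
S = 1,290,760 / 54,400 = 23.7272 g/kg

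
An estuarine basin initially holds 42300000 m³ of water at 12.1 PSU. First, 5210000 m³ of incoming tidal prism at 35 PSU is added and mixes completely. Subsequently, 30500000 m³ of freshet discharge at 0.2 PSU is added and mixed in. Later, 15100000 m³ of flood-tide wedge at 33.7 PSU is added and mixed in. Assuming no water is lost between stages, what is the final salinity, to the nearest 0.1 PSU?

Weighted by volume,
Initial salt = 42,300,000×12.1 = 511,830,000
After stage 1: salt = 511,830,000 + 5,210,000×35 = 694,180,000; volume = 47,510,000 m³; S = 14.611 PSU
After stage 2: salt = 694,180,000 + 30,500,000×0.2 = 700,280,000; volume = 78,010,000 m³; S = 8.977 PSU
After stage 3: salt = 700,280,000 + 15,100,000×33.7 = 1,209,150,000; volume = 93,110,000 m³
S = 1,209,150,000 / 93,110,000 = 12.9863 PSU

13.0 PSU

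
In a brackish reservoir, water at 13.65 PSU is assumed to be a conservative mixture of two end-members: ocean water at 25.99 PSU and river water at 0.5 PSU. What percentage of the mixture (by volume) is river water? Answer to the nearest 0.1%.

Let f be the freshwater fraction. Salt balance per unit volume:
f×0.5 + (1−f)×25.99 = 13.65
f = (25.99 − 13.65) / (25.99 − 0.5) = 12.34/25.49 = 0.4841

48.4%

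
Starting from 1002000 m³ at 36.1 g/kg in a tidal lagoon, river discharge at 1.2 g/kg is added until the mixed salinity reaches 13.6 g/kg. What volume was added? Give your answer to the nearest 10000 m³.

1820000 m³

Salt balance: 1,002,000×36.1 + V×1.2 = (1,002,000+V)×13.6
36,172,200 + 1.2V = 13,627,200 + 13.6V
22,545,000 = 12.4V
V = 1,818,145.16 m³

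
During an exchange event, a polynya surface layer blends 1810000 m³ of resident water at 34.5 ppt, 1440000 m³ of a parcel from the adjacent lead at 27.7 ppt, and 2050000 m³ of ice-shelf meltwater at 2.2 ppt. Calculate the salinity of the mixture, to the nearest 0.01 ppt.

20.16 ppt

Conserving salt mass:
salt = 1,810,000×34.5 + 1,440,000×27.7 + 2,050,000×2.2 = 62,445,000 + 39,888,000 + 4,510,000 = 106,843,000
volume = 1,810,000 + 1,440,000 + 2,050,000 = 5,300,000 m³
S = 106,843,000 / 5,300,000 = 20.1591 ppt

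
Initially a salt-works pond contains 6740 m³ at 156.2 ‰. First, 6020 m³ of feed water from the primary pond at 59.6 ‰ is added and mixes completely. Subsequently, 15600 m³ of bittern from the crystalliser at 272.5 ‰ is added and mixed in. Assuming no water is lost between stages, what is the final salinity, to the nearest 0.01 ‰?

Weighted by volume,
Initial salt = 6,740×156.2 = 1,052,788
After stage 1: salt = 1,052,788 + 6,020×59.6 = 1,411,580; volume = 12,760 m³; S = 110.625 ‰
After stage 2: salt = 1,411,580 + 15,600×272.5 = 5,662,580; volume = 28,360 m³
S = 5,662,580 / 28,360 = 199.6678 ‰

199.67 ‰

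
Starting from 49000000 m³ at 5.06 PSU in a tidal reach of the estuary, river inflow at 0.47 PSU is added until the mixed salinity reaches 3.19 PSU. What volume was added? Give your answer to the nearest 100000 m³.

Salt balance: 49,000,000×5.06 + V×0.47 = (49,000,000+V)×3.19
247,940,000 + 0.47V = 156,310,000 + 3.19V
91,630,000 = 2.72V
V = 33,687,500 m³

33700000 m³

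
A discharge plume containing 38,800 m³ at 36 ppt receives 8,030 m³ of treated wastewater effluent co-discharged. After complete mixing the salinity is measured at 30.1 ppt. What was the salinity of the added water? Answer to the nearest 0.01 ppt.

1.59 ppt

Salt balance: 38,800×36 + 8,030×S = 46,830×30.1
1,396,800 + 8,030·S = 1,409,583
S = (1,409,583 − 1,396,800) / 8,030 = 1.5919 ppt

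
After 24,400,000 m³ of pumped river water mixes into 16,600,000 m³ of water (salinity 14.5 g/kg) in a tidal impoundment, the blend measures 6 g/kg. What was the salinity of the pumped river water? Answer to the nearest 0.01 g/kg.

0.22 g/kg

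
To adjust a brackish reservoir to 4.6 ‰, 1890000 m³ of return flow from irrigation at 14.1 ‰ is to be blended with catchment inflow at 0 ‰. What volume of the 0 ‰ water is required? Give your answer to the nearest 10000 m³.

3900000 m³

Salt balance: 1,890,000×14.1 + V×0 = (1,890,000+V)×4.6
26,649,000 + 0V = 8,694,000 + 4.6V
17,955,000 = 4.6V
V = 3,903,260.87 m³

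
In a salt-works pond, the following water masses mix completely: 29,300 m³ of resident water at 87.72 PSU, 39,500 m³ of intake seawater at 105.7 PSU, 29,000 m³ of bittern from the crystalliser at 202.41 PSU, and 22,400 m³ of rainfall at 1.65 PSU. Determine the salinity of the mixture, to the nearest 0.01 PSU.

105.26 PSU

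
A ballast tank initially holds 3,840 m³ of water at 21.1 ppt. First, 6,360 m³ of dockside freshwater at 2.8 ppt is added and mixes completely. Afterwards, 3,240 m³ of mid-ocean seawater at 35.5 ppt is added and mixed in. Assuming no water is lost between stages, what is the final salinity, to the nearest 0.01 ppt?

15.91 ppt

Mass of salt is conserved:
Initial salt = 3,840×21.1 = 81,024
After stage 1: salt = 81,024 + 6,360×2.8 = 98,832; volume = 10,200 m³; S = 9.689 ppt
After stage 2: salt = 98,832 + 3,240×35.5 = 213,852; volume = 13,440 m³
S = 213,852 / 13,440 = 15.9116 ppt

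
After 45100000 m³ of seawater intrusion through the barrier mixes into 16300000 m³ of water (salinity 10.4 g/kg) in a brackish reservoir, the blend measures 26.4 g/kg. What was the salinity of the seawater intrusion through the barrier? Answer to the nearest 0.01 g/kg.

32.18 g/kg

Salt balance: 16,300,000×10.4 + 45,100,000×S = 61,400,000×26.4
169,520,000 + 45,100,000·S = 1,620,960,000
S = (1,620,960,000 − 169,520,000) / 45,100,000 = 32.1827 g/kg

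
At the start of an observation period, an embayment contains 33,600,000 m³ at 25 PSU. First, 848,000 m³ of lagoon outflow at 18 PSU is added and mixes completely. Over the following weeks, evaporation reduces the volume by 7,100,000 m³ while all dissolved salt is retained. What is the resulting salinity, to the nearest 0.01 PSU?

After mixing: salt = 33,600,000×25 + 848,000×18 = 855,264,000; volume = 34,448,000 m³
After evaporation: salt unchanged = 855,264,000; volume = 34,448,000 − 7,100,000 = 27,348,000 m³
S = 855,264,000 / 27,348,000 = 31.2734 PSU

31.27 PSU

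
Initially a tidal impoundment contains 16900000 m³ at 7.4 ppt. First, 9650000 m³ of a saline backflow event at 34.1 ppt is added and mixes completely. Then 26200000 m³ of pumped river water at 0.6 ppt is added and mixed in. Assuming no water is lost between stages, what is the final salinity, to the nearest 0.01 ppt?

Conserving salt mass:
Initial salt = 16,900,000×7.4 = 125,060,000
After stage 1: salt = 125,060,000 + 9,650,000×34.1 = 454,125,000; volume = 26,550,000 m³; S = 17.105 ppt
After stage 2: salt = 454,125,000 + 26,200,000×0.6 = 469,845,000; volume = 52,750,000 m³
S = 469,845,000 / 52,750,000 = 8.907 ppt

8.91 ppt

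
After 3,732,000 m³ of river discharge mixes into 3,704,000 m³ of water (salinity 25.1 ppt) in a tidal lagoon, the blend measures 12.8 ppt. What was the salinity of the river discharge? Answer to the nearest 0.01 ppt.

Salt balance: 3,704,000×25.1 + 3,732,000×S = 7,436,000×12.8
92,970,400 + 3,732,000·S = 95,180,800
S = (95,180,800 − 92,970,400) / 3,732,000 = 0.5923 ppt

0.59 ppt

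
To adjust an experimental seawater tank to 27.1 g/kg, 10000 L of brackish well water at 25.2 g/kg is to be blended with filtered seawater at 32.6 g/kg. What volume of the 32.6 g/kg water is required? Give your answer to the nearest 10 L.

Salt balance: 10,000×25.2 + V×32.6 = (10,000+V)×27.1
252,000 + 32.6V = 271,000 + 27.1V
19,000 = 5.5V
V = 3,454.55 L

3450 L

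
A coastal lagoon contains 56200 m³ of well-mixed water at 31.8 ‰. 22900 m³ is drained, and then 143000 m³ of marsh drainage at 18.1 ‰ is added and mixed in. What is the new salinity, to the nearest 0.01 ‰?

Remaining after removal: 33,300 m³ at 31.8 ‰ (salt = 1,058,940)
After addition: salt = 1,058,940 + 143,000×18.1 = 3,647,240; volume = 176,300 m³
S = 3,647,240 / 176,300 = 20.6877 ‰

20.69 ‰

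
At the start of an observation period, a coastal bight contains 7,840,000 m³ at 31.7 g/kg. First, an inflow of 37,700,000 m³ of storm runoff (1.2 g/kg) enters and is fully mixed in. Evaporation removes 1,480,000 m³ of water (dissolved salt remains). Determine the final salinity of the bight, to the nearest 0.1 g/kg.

6.7 g/kg

After mixing: salt = 7,840,000×31.7 + 37,700,000×1.2 = 293,768,000; volume = 45,540,000 m³
After evaporation: salt unchanged = 293,768,000; volume = 45,540,000 − 1,480,000 = 44,060,000 m³
S = 293,768,000 / 44,060,000 = 6.6675 g/kg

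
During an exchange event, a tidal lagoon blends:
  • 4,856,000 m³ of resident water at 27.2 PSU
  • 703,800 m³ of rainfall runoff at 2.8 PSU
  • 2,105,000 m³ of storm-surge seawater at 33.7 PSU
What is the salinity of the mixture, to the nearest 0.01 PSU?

26.74 PSU

Salt balance:
salt = 4,856,000×27.2 + 703,800×2.8 + 2,105,000×33.7 = 132,083,200 + 1,970,640 + 70,938,500 = 204,992,340
volume = 4,856,000 + 703,800 + 2,105,000 = 7,664,800 m³
S = 204,992,340 / 7,664,800 = 26.7446 PSU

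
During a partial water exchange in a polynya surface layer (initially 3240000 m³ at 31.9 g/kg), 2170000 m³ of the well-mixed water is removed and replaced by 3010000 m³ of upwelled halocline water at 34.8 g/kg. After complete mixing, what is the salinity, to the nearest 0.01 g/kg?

34.04 g/kg

Remaining after removal: 1,070,000 m³ at 31.9 g/kg (salt = 34,133,000)
After addition: salt = 34,133,000 + 3,010,000×34.8 = 138,881,000; volume = 4,080,000 m³
S = 138,881,000 / 4,080,000 = 34.0395 g/kg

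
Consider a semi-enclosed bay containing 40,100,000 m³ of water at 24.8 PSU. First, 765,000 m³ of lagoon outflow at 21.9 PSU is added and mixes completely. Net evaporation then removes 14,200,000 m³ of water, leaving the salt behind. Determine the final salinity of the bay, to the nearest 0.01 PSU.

37.92 PSU

After mixing: salt = 40,100,000×24.8 + 765,000×21.9 = 1,011,233,500; volume = 40,865,000 m³
After evaporation: salt unchanged = 1,011,233,500; volume = 40,865,000 − 14,200,000 = 26,665,000 m³
S = 1,011,233,500 / 26,665,000 = 37.9236 PSU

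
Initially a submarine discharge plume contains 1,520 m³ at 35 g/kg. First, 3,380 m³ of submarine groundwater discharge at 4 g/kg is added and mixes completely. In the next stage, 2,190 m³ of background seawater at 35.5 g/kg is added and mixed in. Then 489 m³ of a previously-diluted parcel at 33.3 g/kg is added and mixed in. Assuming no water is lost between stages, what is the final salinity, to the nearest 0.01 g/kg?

By conservation of dissolved salt,
Initial salt = 1,520×35 = 53,200
After stage 1: salt = 53,200 + 3,380×4 = 66,720; volume = 4,900 m³; S = 13.616 g/kg
After stage 2: salt = 66,720 + 2,190×35.5 = 144,465; volume = 7,090 m³; S = 20.376 g/kg
After stage 3: salt = 144,465 + 489×33.3 = 160,748.7; volume = 7,579 m³
S = 160,748.7 / 7,579 = 21.2098 g/kg

21.21 g/kg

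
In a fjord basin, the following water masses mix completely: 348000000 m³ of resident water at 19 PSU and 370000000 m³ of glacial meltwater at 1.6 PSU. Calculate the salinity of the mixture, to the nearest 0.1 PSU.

10.0 PSU

Salt balance:
salt = 348,000,000×19 + 370,000,000×1.6 = 6,612,000,000 + 592,000,000 = 7,204,000,000
volume = 348,000,000 + 370,000,000 = 718,000,000 m³
S = 7,204,000,000 / 718,000,000 = 10.033 PSU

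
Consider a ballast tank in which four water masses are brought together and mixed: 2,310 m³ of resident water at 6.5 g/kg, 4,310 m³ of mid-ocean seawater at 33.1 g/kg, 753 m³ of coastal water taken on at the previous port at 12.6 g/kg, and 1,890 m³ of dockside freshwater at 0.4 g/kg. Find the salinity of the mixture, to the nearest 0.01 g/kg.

Conserving salt mass:
salt = 2,310×6.5 + 4,310×33.1 + 753×12.6 + 1,890×0.4 = 15,015 + 142,661 + 9,487.8 + 756 = 167,919.8
volume = 2,310 + 4,310 + 753 + 1,890 = 9,263 m³
S = 167,919.8 / 9,263 = 18.128 g/kg

18.13 g/kg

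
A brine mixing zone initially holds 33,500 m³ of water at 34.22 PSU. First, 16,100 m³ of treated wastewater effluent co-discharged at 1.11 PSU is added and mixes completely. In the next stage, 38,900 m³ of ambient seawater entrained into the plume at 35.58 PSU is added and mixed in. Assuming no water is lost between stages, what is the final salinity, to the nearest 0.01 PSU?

28.79 PSU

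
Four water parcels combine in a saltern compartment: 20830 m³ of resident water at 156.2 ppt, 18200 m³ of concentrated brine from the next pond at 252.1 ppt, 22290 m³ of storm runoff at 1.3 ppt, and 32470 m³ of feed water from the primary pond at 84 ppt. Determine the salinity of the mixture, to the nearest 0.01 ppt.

Mass of salt is conserved:
salt = 20,830×156.2 + 18,200×252.1 + 22,290×1.3 + 32,470×84 = 3,253,646 + 4,588,220 + 28,977 + 2,727,480 = 10,598,323
volume = 20,830 + 18,200 + 22,290 + 32,470 = 93,790 m³
S = 10,598,323 / 93,790 = 113.0006 ppt

113.00 ppt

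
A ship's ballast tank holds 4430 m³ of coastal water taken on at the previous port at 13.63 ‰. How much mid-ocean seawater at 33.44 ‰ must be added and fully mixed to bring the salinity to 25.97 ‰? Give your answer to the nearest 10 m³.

Salt balance: 4,430×13.63 + V×33.44 = (4,430+V)×25.97
60,380.9 + 33.44V = 115,047.1 + 25.97V
54,666.2 = 7.47V
V = 7,318.1 m³

7320 m³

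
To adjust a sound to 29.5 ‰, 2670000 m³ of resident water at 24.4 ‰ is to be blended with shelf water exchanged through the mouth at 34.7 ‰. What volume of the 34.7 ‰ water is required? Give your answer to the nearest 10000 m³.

2620000 m³

Salt balance: 2,670,000×24.4 + V×34.7 = (2,670,000+V)×29.5
65,148,000 + 34.7V = 78,765,000 + 29.5V
13,617,000 = 5.2V
V = 2,618,653.85 m³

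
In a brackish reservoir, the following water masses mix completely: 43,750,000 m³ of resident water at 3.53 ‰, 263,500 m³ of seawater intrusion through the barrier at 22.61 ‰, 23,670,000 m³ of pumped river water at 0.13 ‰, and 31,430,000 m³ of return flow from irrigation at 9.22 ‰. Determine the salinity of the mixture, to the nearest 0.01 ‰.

Salt balance:
salt = 43,750,000×3.53 + 263,500×22.61 + 23,670,000×0.13 + 31,430,000×9.22 = 154,437,500 + 5,957,735 + 3,077,100 + 289,784,600 = 453,256,935
volume = 43,750,000 + 263,500 + 23,670,000 + 31,430,000 = 99,113,500 m³
S = 453,256,935 / 99,113,500 = 4.5731 ‰

4.57 ‰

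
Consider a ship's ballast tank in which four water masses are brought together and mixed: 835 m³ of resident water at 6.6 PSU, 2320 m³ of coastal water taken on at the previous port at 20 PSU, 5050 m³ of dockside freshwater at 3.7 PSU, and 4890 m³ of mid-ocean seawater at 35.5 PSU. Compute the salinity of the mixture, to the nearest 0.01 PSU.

18.65 PSU

Mass of salt is conserved:
salt = 835×6.6 + 2,320×20 + 5,050×3.7 + 4,890×35.5 = 5,511 + 46,400 + 18,685 + 173,595 = 244,191
volume = 835 + 2,320 + 5,050 + 4,890 = 13,095 m³
S = 244,191 / 13,095 = 18.6477 PSU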